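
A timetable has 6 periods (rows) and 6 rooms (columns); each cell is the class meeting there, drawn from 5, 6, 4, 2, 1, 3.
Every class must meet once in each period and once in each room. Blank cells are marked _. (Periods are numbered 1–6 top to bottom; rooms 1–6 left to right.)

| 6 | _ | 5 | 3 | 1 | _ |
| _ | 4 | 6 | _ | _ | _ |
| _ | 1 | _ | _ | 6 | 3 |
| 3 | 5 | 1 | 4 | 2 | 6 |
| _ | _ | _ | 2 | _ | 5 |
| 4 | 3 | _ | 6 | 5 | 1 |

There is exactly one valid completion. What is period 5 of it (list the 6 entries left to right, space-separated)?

1 6 3 2 4 5

Period 5, room 1: period 5 has {5, 2} and room 1 has {6, 4, 3}, leaving only 1.
Period 5, room 2: period 5 has {5, 2, 1} and room 2 has {5, 4, 1, 3}, leaving only 6.
Period 1, room 2: period 1 has {5, 6, 1, 3} and room 2 has {5, 6, 4, 1, 3}, leaving only 2.
Period 1, room 6: period 1 has {5, 6, 2, 1, 3} and room 6 has {5, 6, 1, 3}, leaving only 4.
Period 2, room 5: period 2 has {6, 4} and room 5 has {5, 6, 2, 1}, leaving only 3.
Period 5, room 5: period 5 has {5, 6, 2, 1} and room 5 has {5, 6, 2, 1, 3}, leaving only 4.
Period 5, room 3: period 5 has {5, 6, 4, 2, 1} and room 3 has {5, 6, 1}, leaving only 3.
So period 5 reads: 1 6 3 2 4 5.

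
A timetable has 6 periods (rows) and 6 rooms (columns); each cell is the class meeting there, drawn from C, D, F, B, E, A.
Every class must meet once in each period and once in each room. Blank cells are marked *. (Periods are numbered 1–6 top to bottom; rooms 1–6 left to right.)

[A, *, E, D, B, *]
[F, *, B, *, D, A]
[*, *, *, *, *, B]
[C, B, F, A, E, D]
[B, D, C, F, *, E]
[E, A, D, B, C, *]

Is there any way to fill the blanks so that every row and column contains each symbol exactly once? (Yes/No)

Yes

No period or room among the givens repeats a symbol, and propagating forced cells runs into no contradiction.
One valid completion exists (for instance, A F E D B C / F C B E D A / D E A C F B / C B F A E D / B D C F A E / E A D B C F).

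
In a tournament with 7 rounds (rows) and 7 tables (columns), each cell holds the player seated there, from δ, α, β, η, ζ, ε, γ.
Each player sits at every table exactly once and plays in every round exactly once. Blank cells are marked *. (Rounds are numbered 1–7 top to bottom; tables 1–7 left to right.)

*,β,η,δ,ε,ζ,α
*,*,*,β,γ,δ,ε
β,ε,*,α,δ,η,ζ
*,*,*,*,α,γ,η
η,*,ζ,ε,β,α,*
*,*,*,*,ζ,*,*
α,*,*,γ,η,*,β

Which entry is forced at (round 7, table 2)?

ζ

Round 1, table 1: round 1 has {δ, α, β, η, ζ, ε} and table 1 has {α, β, η}, leaving only γ.
Round 2, table 1: round 2 has {δ, β, ε, γ} and table 1 has {α, β, η, γ}, leaving only ζ.
Round 2, table 3: round 2 has {δ, β, ζ, ε, γ} and table 3 has {η, ζ}, leaving only α.
Round 2, table 2: round 2 has {δ, α, β, ζ, ε, γ} and table 2 has {β, ε}, leaving only η.
Round 3, table 3: round 3 has {δ, α, β, η, ζ, ε} and table 3 has {α, η, ζ}, leaving only γ.
Round 4, table 4: round 4 has {α, η, γ} and table 4 has {δ, α, β, ε, γ}, leaving only ζ.
Round 4, table 2: round 4 has {α, η, ζ, γ} and table 2 has {β, η, ε}, leaving only δ.
Round 7 already has {α, β, η, γ} and table 2 already has {δ, β, η, ε}, so round 7, table 2 must be ζ.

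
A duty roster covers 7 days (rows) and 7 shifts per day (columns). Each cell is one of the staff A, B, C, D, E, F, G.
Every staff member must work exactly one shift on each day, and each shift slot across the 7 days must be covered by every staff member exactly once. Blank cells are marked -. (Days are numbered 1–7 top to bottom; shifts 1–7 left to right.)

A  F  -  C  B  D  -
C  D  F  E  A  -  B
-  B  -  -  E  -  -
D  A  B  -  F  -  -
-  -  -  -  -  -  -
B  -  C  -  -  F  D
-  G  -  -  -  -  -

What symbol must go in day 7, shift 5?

C

Day 2, shift 6: day 2 has {A, B, C, D, E, F} and shift 6 has {D, F}, leaving only G.
Day 4, shift 4: day 4 has {A, B, D, F} and shift 4 has {C, E}, leaving only G.
Day 6, shift 2: day 6 has {B, C, D, F} and shift 2 has {A, B, D, F, G}, leaving only E.
Day 5, shift 2: day 5 has {} and shift 2 has {A, B, D, E, F, G}, leaving only C.
Day 6, shift 4: day 6 has {B, C, D, E, F} and shift 4 has {C, E, G}, leaving only A.
Day 6, shift 5: day 6 has {A, B, C, D, E, F} and shift 5 has {A, B, E, F}, leaving only G.
Day 5, shift 5: day 5 has {C} and shift 5 has {A, B, E, F, G}, leaving only D.
Day 7 already has {G} and shift 5 already has {A, B, D, E, F, G}, so day 7, shift 5 must be C.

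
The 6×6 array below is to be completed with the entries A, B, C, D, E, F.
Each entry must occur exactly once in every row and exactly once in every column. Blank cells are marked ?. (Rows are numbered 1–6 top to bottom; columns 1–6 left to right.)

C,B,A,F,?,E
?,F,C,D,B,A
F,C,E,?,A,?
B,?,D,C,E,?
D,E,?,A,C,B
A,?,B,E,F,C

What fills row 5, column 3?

F

Row 5 already has {A, B, C, D, E} and column 3 already has {A, B, C, D, E}, so row 5, column 3 must be F.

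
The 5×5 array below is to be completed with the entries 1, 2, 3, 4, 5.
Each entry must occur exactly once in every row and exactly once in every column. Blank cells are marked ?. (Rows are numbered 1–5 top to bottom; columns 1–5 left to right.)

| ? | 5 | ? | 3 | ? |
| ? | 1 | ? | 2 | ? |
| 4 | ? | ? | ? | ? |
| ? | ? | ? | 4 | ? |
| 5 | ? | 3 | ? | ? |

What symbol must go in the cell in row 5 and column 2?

Row 2, column 1: row 2 has {1, 2} and column 1 has {4, 5}, leaving only 3.
Row 5, column 4: row 5 has {3, 5} and column 4 has {2, 3, 4}, leaving only 1.
Row 3, column 4: row 3 has {4} and column 4 has {1, 2, 3, 4}, leaving only 5.
Row 5, column 2 is narrowed to {2, 4}.
If it were 2, then row 4, column 2 would be left with no valid symbol.
So row 5, column 2 must be 4.

4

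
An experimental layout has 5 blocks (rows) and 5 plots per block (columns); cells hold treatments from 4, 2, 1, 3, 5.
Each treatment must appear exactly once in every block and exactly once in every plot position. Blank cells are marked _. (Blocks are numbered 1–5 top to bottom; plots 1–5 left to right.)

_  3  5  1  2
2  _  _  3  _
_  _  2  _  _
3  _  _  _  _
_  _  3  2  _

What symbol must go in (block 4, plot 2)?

Block 1, plot 1: block 1 has {2, 1, 3, 5} and plot 1 has {2, 3}, leaving only 4.
Block 4, plot 2 is narrowed to {4, 2, 1, 5}.
If it were 4, then block 4, plot 5 would be left with no valid symbol.
If it were 1, then block 4, plot 5 would be left with no valid symbol.
If it were 5, then block 5, plot 2 would be left with no valid symbol.
So block 4, plot 2 must be 2.

2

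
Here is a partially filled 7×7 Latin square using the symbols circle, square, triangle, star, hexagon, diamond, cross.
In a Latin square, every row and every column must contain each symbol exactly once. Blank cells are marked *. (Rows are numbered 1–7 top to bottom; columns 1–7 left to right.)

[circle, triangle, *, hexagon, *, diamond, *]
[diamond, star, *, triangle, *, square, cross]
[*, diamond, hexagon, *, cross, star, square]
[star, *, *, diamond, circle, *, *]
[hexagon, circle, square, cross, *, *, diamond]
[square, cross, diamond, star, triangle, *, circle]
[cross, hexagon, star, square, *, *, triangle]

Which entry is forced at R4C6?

cross

Row 1, column 3: row 1 has {circle, triangle, hexagon, diamond} and column 3 has {square, star, hexagon, diamond}, leaving only cross.
Row 1, column 7: row 1 has {circle, triangle, hexagon, diamond, cross} and column 7 has {circle, square, triangle, diamond, cross}, leaving only star.
Row 1, column 5: row 1 has {circle, triangle, star, hexagon, diamond, cross} and column 5 has {circle, triangle, cross}, leaving only square.
Row 2, column 3: row 2 has {square, triangle, star, diamond, cross} and column 3 has {square, star, hexagon, diamond, cross}, leaving only circle.
Row 2, column 5: row 2 has {circle, square, triangle, star, diamond, cross} and column 5 has {circle, square, triangle, cross}, leaving only hexagon.
Row 3, column 1: row 3 has {square, star, hexagon, diamond, cross} and column 1 has {circle, square, star, hexagon, diamond, cross}, leaving only triangle.
Row 3, column 4: row 3 has {square, triangle, star, hexagon, diamond, cross} and column 4 has {square, triangle, star, hexagon, diamond, cross}, leaving only circle.
Row 4, column 2: row 4 has {circle, star, diamond} and column 2 has {circle, triangle, star, hexagon, diamond, cross}, leaving only square.
Row 4, column 3: row 4 has {circle, square, star, diamond} and column 3 has {circle, square, star, hexagon, diamond, cross}, leaving only triangle.
Row 4, column 7: row 4 has {circle, square, triangle, star, diamond} and column 7 has {circle, square, triangle, star, diamond, cross}, leaving only hexagon.
Row 4 already has {circle, square, triangle, star, hexagon, diamond} and column 6 already has {square, star, diamond}, so row 4, column 6 must be cross.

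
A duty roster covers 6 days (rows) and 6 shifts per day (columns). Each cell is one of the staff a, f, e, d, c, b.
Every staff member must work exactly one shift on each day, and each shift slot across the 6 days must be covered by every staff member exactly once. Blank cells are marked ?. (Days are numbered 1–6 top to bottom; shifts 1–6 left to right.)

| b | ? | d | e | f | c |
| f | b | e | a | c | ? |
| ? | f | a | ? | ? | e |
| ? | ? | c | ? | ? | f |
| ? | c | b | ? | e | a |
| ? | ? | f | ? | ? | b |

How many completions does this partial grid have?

Day 1, shift 2: eliminating its day and shift leaves {a}.
Day 2, shift 6: eliminating its day and shift leaves {d}.
Day 3, shift 1: eliminating its day and shift leaves {d, c}.
Day 3, shift 4: eliminating its day and shift leaves {d, c, b}.
Day 3, shift 5: eliminating its day and shift leaves {d, b}.
Day 4, shift 1: eliminating its day and shift leaves {a, e, d}.
Day 4, shift 2: eliminating its day and shift leaves {a, e, d}.
Day 4, shift 4: eliminating its day and shift leaves {d, b}.
Day 4, shift 5: eliminating its day and shift leaves {a, d, b}.
Day 5, shift 1: eliminating its day and shift leaves {d}.
Day 5, shift 4: eliminating its day and shift leaves {f, d}.
Day 6, shift 1: eliminating its day and shift leaves {a, e, d, c}.
Day 6, shift 2: eliminating its day and shift leaves {a, e, d}.
Day 6, shift 4: eliminating its day and shift leaves {d, c}.
Day 6, shift 5: eliminating its day and shift leaves {a, d}.
Enumerating the assignments across these blanks that avoid any day or shift repeat gives 3 completions.

3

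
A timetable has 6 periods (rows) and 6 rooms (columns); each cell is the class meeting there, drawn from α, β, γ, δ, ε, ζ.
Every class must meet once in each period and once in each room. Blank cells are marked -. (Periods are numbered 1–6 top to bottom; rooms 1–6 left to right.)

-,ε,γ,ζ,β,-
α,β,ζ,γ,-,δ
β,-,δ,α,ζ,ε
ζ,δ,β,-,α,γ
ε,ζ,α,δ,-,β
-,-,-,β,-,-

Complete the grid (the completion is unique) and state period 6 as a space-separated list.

Period 6, room 3: period 6 has {β} and room 3 has {α, β, γ, δ, ζ}, leaving only ε.
Period 1, room 1: period 1 has {β, γ, ε, ζ} and room 1 has {α, β, ε, ζ}, leaving only δ.
Period 6, room 1: period 6 has {β, ε} and room 1 has {α, β, δ, ε, ζ}, leaving only γ.
Period 6, room 2: period 6 has {β, γ, ε} and room 2 has {β, δ, ε, ζ}, leaving only α.
Period 6, room 5: period 6 has {α, β, γ, ε} and room 5 has {α, β, ζ}, leaving only δ.
Period 6, room 6: period 6 has {α, β, γ, δ, ε} and room 6 has {β, γ, δ, ε}, leaving only ζ.
So period 6 reads: γ α ε β δ ζ.

γ α ε β δ ζ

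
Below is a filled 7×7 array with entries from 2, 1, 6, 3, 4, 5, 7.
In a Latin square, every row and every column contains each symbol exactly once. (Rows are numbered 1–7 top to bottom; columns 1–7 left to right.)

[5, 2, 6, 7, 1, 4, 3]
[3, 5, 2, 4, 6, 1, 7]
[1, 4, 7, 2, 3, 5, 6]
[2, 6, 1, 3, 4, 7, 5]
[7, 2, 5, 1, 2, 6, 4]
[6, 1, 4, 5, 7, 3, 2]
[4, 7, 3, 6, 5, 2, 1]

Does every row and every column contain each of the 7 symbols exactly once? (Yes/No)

Row 5 contains 2 twice (at columns 2 and 5), so it is not a permutation.

No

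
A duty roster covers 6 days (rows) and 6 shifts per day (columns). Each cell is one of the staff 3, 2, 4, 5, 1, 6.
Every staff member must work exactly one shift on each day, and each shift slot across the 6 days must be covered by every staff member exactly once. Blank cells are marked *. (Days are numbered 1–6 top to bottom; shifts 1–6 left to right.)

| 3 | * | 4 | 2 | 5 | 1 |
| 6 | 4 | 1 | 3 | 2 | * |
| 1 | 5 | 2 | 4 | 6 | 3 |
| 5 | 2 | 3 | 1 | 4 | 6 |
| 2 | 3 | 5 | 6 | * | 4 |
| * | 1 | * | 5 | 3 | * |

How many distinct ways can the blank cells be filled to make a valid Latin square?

Day 1, shift 2: eliminating its day and shift leaves {6}.
Day 2, shift 6: eliminating its day and shift leaves {5}.
Day 5, shift 5: eliminating its day and shift leaves {1}.
Day 6, shift 1: eliminating its day and shift leaves {4}.
Day 6, shift 3: eliminating its day and shift leaves {6}.
Day 6, shift 6: eliminating its day and shift leaves {2}.
Only one assignment across all blanks avoids any day or shift repeat, giving 1 completion.

1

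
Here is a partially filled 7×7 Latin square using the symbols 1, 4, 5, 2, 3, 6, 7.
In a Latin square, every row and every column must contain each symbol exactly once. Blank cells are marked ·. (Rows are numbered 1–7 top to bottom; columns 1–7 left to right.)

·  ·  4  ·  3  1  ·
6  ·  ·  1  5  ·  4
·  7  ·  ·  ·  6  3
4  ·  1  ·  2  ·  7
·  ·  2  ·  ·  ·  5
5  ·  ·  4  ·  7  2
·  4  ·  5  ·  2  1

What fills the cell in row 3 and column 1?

Row 1, column 7: row 1 has {1, 4, 3} and column 7 has {1, 4, 5, 2, 3, 7}, leaving only 6.
Row 2, column 6: row 2 has {1, 4, 5, 6} and column 6 has {1, 2, 6, 7}, leaving only 3.
Row 2, column 2: row 2 has {1, 4, 5, 3, 6} and column 2 has {4, 7}, leaving only 2.
Row 1, column 2: row 1 has {1, 4, 3, 6} and column 2 has {4, 2, 7}, leaving only 5.
Row 2, column 3: row 2 has {1, 4, 5, 2, 3, 6} and column 3 has {1, 4, 2}, leaving only 7.
Row 3, column 3: row 3 has {3, 6, 7} and column 3 has {1, 4, 2, 7}, leaving only 5.
Row 3, column 4: row 3 has {5, 3, 6, 7} and column 4 has {1, 4, 5}, leaving only 2.
Row 3 already has {5, 2, 3, 6, 7} and column 1 already has {4, 5, 6}, so row 3, column 1 must be 1.

1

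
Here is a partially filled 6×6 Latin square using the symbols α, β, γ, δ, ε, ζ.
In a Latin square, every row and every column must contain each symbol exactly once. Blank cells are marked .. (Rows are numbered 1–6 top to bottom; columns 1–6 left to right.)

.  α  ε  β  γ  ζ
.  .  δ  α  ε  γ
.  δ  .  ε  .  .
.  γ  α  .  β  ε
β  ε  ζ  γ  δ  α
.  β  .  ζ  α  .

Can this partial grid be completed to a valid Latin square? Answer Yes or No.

Row 1, column 1: row 1 has {α, β, γ, ε, ζ} and column 1 has {β}, so it must be δ.
Row 2, column 1: row 2 has {α, γ, δ, ε} and column 1 has {β, δ}, so it must be ζ.
Now row 2, column 2: row 2 together with column 2 already contain {α, β, γ, δ, ε, ζ} — every symbol — so nothing can go there. The grid has no valid completion.

No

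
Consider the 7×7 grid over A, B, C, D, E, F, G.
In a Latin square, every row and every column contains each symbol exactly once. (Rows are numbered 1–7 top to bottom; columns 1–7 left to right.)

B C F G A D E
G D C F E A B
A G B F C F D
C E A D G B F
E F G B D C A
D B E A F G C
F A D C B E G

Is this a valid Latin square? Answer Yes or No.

No

Row 3 contains F twice (at columns 4 and 6), so it is not a permutation.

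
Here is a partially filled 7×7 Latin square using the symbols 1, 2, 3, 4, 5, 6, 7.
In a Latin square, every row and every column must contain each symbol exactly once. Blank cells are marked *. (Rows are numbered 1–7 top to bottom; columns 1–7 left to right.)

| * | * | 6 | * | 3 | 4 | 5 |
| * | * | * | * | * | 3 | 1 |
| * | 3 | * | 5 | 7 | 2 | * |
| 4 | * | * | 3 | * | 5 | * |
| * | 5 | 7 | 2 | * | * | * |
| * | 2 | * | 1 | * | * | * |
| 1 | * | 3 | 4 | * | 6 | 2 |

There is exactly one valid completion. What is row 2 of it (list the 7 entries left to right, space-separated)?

Row 1, column 4: row 1 has {3, 4, 5, 6} and column 4 has {1, 2, 3, 4, 5}, leaving only 7.
Row 2, column 4: row 2 has {1, 3} and column 4 has {1, 2, 3, 4, 5, 7}, leaving only 6.
Row 1, column 1: row 1 has {3, 4, 5, 6, 7} and column 1 has {1, 4}, leaving only 2.
Row 1, column 2: row 1 has {2, 3, 4, 5, 6, 7} and column 2 has {2, 3, 5}, leaving only 1.
Row 3, column 1: row 3 has {2, 3, 5, 7} and column 1 has {1, 2, 4}, leaving only 6.
Row 3, column 7: row 3 has {2, 3, 5, 6, 7} and column 7 has {1, 2, 5}, leaving only 4.
Row 3, column 3: row 3 has {2, 3, 4, 5, 6, 7} and column 3 has {3, 6, 7}, leaving only 1.
Row 4, column 3: row 4 has {3, 4, 5} and column 3 has {1, 3, 6, 7}, leaving only 2.
Row 5, column 1: row 5 has {2, 5, 7} and column 1 has {1, 2, 4, 6}, leaving only 3.
Row 5, column 6: row 5 has {2, 3, 5, 7} and column 6 has {2, 3, 4, 5, 6}, leaving only 1.
Row 5, column 7: row 5 has {1, 2, 3, 5, 7} and column 7 has {1, 2, 4, 5}, leaving only 6.
Row 4, column 7: row 4 has {2, 3, 4, 5} and column 7 has {1, 2, 4, 5, 6}, leaving only 7.
Row 4, column 2: row 4 has {2, 3, 4, 5, 7} and column 2 has {1, 2, 3, 5}, leaving only 6.
Row 4, column 5: row 4 has {2, 3, 4, 5, 6, 7} and column 5 has {3, 7}, leaving only 1.
Row 5, column 5: row 5 has {1, 2, 3, 5, 6, 7} and column 5 has {1, 3, 7}, leaving only 4.
Row 6, column 6: row 6 has {1, 2} and column 6 has {1, 2, 3, 4, 5, 6}, leaving only 7.
Row 6, column 1: row 6 has {1, 2, 7} and column 1 has {1, 2, 3, 4, 6}, leaving only 5.
Row 2, column 1: row 2 has {1, 3, 6} and column 1 has {1, 2, 3, 4, 5, 6}, leaving only 7.
Row 2, column 2: row 2 has {1, 3, 6, 7} and column 2 has {1, 2, 3, 5, 6}, leaving only 4.
Row 2, column 3: row 2 has {1, 3, 4, 6, 7} and column 3 has {1, 2, 3, 6, 7}, leaving only 5.
Row 2, column 5: row 2 has {1, 3, 4, 5, 6, 7} and column 5 has {1, 3, 4, 7}, leaving only 2.
So row 2 reads: 7 4 5 6 2 3 1.

7 4 5 6 2 3 1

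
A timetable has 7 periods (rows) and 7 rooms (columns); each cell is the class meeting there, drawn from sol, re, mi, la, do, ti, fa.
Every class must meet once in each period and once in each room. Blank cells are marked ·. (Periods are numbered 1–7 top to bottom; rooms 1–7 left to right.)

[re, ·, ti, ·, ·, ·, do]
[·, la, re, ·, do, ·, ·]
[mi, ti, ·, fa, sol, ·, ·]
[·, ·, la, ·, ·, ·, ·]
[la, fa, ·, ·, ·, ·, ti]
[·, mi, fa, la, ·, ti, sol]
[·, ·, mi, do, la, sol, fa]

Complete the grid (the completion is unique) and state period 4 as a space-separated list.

fa do la sol ti mi re

Period 1, room 2: period 1 has {re, do, ti} and room 2 has {mi, la, ti, fa}, leaving only sol.
Period 1, room 4: period 1 has {sol, re, do, ti} and room 4 has {la, do, fa}, leaving only mi.
Period 1, room 5: period 1 has {sol, re, mi, do, ti} and room 5 has {sol, la, do}, leaving only fa.
Period 1, room 6: period 1 has {sol, re, mi, do, ti, fa} and room 6 has {sol, ti}, leaving only la.
Period 2, room 7: period 2 has {re, la, do} and room 7 has {sol, do, ti, fa}, leaving only mi.
Period 4, room 7: period 4 has {la} and room 7 has {sol, mi, do, ti, fa}, leaving only re.
Period 4, room 2: period 4 has {re, la} and room 2 has {sol, mi, la, ti, fa}, leaving only do.
Period 2, room 6: period 2 has {re, mi, la, do} and room 6 has {sol, la, ti}, leaving only fa.
Period 4, room 6: period 4 has {re, la, do} and room 6 has {sol, la, ti, fa}, leaving only mi.
Period 4, room 5: period 4 has {re, mi, la, do} and room 5 has {sol, la, do, fa}, leaving only ti.
Period 4, room 4: period 4 has {re, mi, la, do, ti} and room 4 has {mi, la, do, fa}, leaving only sol.
Period 4, room 1: period 4 has {sol, re, mi, la, do, ti} and room 1 has {re, mi, la}, leaving only fa.
So period 4 reads: fa do la sol ti mi re.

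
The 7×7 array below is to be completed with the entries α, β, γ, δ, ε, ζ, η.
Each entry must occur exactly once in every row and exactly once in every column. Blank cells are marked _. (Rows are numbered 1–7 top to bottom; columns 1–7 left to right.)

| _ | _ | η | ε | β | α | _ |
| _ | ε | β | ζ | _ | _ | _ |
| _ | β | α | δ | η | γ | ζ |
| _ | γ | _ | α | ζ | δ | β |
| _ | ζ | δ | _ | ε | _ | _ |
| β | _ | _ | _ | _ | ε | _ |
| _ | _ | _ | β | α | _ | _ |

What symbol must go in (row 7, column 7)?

ε

Row 1, column 2: row 1 has {α, β, ε, η} and column 2 has {β, γ, ε, ζ}, leaving only δ.
Row 1, column 7: row 1 has {α, β, δ, ε, η} and column 7 has {β, ζ}, leaving only γ.
Row 1, column 1: row 1 has {α, β, γ, δ, ε, η} and column 1 has {β}, leaving only ζ.
Row 2, column 6: row 2 has {β, ε, ζ} and column 6 has {α, γ, δ, ε}, leaving only η.
Row 3, column 1: row 3 has {α, β, γ, δ, ζ, η} and column 1 has {β, ζ}, leaving only ε.
Row 4, column 1: row 4 has {α, β, γ, δ, ζ} and column 1 has {β, ε, ζ}, leaving only η.
Row 4, column 3: row 4 has {α, β, γ, δ, ζ, η} and column 3 has {α, β, δ, η}, leaving only ε.
Row 5, column 6: row 5 has {δ, ε, ζ} and column 6 has {α, γ, δ, ε, η}, leaving only β.
Row 7, column 2: row 7 has {α, β} and column 2 has {β, γ, δ, ε, ζ}, leaving only η.
Row 6, column 2: row 6 has {β, ε} and column 2 has {β, γ, δ, ε, ζ, η}, leaving only α.
Row 7, column 6: row 7 has {α, β, η} and column 6 has {α, β, γ, δ, ε, η}, leaving only ζ.
Row 7, column 3: row 7 has {α, β, ζ, η} and column 3 has {α, β, δ, ε, η}, leaving only γ.
Row 6, column 3: row 6 has {α, β, ε} and column 3 has {α, β, γ, δ, ε, η}, leaving only ζ.
Row 7, column 1: row 7 has {α, β, γ, ζ, η} and column 1 has {β, ε, ζ, η}, leaving only δ.
Row 7 already has {α, β, γ, δ, ζ, η} and column 7 already has {β, γ, ζ}, so row 7, column 7 must be ε.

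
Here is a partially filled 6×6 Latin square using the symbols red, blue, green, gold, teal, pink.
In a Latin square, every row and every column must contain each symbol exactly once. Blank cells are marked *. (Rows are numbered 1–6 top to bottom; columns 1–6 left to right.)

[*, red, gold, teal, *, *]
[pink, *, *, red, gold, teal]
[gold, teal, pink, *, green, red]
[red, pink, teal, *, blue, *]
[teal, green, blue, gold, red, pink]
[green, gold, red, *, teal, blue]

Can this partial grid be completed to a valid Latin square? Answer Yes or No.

No row or column among the givens repeats a symbol, and propagating forced cells runs into no contradiction.
One valid completion exists (for instance, blue red gold teal pink green / pink blue green red gold teal / gold teal pink blue green red / red pink teal green blue gold / teal green blue gold red pink / green gold red pink teal blue).

Yes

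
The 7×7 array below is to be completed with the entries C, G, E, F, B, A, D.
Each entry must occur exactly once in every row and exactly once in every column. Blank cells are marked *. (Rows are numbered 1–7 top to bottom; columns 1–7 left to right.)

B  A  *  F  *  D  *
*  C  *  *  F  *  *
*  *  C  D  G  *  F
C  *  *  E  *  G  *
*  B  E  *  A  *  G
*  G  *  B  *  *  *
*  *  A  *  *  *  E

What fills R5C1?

Row 1, column 3: row 1 has {F, B, A, D} and column 3 has {C, E, A}, leaving only G.
Row 1, column 7: row 1 has {G, F, B, A, D} and column 7 has {G, E, F}, leaving only C.
Row 1, column 5: row 1 has {C, G, F, B, A, D} and column 5 has {G, F, A}, leaving only E.
Row 3, column 2: row 3 has {C, G, F, D} and column 2 has {C, G, B, A}, leaving only E.
Row 3, column 1: row 3 has {C, G, E, F, D} and column 1 has {C, B}, leaving only A.
Row 3, column 6: row 3 has {C, G, E, F, A, D} and column 6 has {G, D}, leaving only B.
Row 5, column 4: row 5 has {G, E, B, A} and column 4 has {E, F, B, D}, leaving only C.
Row 5, column 6: row 5 has {C, G, E, B, A} and column 6 has {G, B, D}, leaving only F.
Row 5 already has {C, G, E, F, B, A} and column 1 already has {C, B, A}, so row 5, column 1 must be D.

D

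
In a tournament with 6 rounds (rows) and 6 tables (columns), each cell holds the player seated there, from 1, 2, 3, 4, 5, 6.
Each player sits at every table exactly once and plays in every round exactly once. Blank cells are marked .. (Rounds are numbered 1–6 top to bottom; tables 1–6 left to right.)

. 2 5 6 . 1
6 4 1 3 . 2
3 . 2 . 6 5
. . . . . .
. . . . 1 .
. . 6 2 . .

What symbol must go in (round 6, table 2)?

5

Round 1, table 1: round 1 has {1, 2, 5, 6} and table 1 has {3, 6}, leaving only 4.
Round 1, table 5: round 1 has {1, 2, 4, 5, 6} and table 5 has {1, 6}, leaving only 3.
Round 2, table 5: round 2 has {1, 2, 3, 4, 6} and table 5 has {1, 3, 6}, leaving only 5.
Round 3, table 2: round 3 has {2, 3, 5, 6} and table 2 has {2, 4}, leaving only 1.
Round 3, table 4: round 3 has {1, 2, 3, 5, 6} and table 4 has {2, 3, 6}, leaving only 4.
Round 5, table 4: round 5 has {1} and table 4 has {2, 3, 4, 6}, leaving only 5.
Round 4, table 4: round 4 has {} and table 4 has {2, 3, 4, 5, 6}, leaving only 1.
Round 5, table 1: round 5 has {1, 5} and table 1 has {3, 4, 6}, leaving only 2.
Round 4, table 1: round 4 has {1} and table 1 has {2, 3, 4, 6}, leaving only 5.
Round 6, table 1: round 6 has {2, 6} and table 1 has {2, 3, 4, 5, 6}, leaving only 1.
Round 6, table 5: round 6 has {1, 2, 6} and table 5 has {1, 3, 5, 6}, leaving only 4.
Round 4, table 5: round 4 has {1, 5} and table 5 has {1, 3, 4, 5, 6}, leaving only 2.
Round 6, table 6: round 6 has {1, 2, 4, 6} and table 6 has {1, 2, 5}, leaving only 3.
Round 6 already has {1, 2, 3, 4, 6} and table 2 already has {1, 2, 4}, so round 6, table 2 must be 5.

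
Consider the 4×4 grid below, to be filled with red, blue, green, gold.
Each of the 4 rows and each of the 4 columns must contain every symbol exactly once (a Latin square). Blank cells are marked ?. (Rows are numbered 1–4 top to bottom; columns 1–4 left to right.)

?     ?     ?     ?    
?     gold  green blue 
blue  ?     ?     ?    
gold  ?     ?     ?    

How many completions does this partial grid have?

4

Row 1, column 1: eliminating its row and column leaves {red, green}.
Row 1, column 2: eliminating its row and column leaves {red, blue, green}.
Row 1, column 3: eliminating its row and column leaves {red, blue, gold}.
Row 1, column 4: eliminating its row and column leaves {red, green, gold}.
Row 2, column 1: eliminating its row and column leaves {red}.
Row 3, column 2: eliminating its row and column leaves {red, green}.
Row 3, column 3: eliminating its row and column leaves {red, gold}.
Row 3, column 4: eliminating its row and column leaves {red, green, gold}.
Row 4, column 2: eliminating its row and column leaves {red, blue, green}.
Row 4, column 3: eliminating its row and column leaves {red, blue}.
Row 4, column 4: eliminating its row and column leaves {red, green}.
Enumerating the assignments across these blanks that avoid any row or column repeat gives 4 completions.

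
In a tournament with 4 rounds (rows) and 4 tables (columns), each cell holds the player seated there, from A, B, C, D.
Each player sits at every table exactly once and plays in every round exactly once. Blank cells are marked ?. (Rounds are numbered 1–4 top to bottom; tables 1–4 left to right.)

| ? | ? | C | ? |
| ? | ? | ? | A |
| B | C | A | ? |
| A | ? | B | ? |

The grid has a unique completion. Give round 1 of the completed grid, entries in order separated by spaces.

D A C B

Round 1, table 1: round 1 has {C} and table 1 has {A, B}, leaving only D.
Round 1, table 4: round 1 has {C, D} and table 4 has {A}, leaving only B.
Round 1, table 2: round 1 has {B, C, D} and table 2 has {C}, leaving only A.
So round 1 reads: D A C B.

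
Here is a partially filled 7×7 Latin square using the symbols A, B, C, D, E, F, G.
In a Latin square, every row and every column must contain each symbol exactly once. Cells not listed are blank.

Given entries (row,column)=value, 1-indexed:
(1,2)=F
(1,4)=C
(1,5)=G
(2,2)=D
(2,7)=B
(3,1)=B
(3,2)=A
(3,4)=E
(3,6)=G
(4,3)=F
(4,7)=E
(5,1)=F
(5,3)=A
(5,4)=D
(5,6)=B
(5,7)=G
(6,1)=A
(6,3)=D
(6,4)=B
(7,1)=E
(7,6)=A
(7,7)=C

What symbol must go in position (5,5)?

C

Row 1, column 1: row 1 has {C, F, G} and column 1 has {A, B, E, F}, leaving only D.
Row 1, column 6: row 1 has {C, D, F, G} and column 6 has {A, B, G}, leaving only E.
Row 1, column 3: row 1 has {C, D, E, F, G} and column 3 has {A, D, F}, leaving only B.
Row 1, column 7: row 1 has {B, C, D, E, F, G} and column 7 has {B, C, E, G}, leaving only A.
Row 3, column 3: row 3 has {A, B, E, G} and column 3 has {A, B, D, F}, leaving only C.
Row 6, column 7: row 6 has {A, B, D} and column 7 has {A, B, C, E, G}, leaving only F.
Row 3, column 7: row 3 has {A, B, C, E, G} and column 7 has {A, B, C, E, F, G}, leaving only D.
Row 3, column 5: row 3 has {A, B, C, D, E, G} and column 5 has {G}, leaving only F.
Row 6, column 6: row 6 has {A, B, D, F} and column 6 has {A, B, E, G}, leaving only C.
Row 2, column 6: row 2 has {B, D} and column 6 has {A, B, C, E, G}, leaving only F.
Row 4, column 6: row 4 has {E, F} and column 6 has {A, B, C, E, F, G}, leaving only D.
Row 6, column 5: row 6 has {A, B, C, D, F} and column 5 has {F, G}, leaving only E.
Row 5 already has {A, B, D, F, G} and column 5 already has {E, F, G}, so row 5, column 5 must be C.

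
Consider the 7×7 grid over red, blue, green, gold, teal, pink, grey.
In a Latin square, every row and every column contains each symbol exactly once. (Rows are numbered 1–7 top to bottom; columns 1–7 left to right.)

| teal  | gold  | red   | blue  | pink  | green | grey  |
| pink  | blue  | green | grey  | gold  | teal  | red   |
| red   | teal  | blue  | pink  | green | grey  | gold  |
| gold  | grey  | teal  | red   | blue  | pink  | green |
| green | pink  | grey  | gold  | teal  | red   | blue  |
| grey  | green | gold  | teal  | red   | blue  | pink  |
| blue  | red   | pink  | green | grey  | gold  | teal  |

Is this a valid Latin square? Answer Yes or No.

Yes

Each row is a permutation of the 7 symbols, and so is each column.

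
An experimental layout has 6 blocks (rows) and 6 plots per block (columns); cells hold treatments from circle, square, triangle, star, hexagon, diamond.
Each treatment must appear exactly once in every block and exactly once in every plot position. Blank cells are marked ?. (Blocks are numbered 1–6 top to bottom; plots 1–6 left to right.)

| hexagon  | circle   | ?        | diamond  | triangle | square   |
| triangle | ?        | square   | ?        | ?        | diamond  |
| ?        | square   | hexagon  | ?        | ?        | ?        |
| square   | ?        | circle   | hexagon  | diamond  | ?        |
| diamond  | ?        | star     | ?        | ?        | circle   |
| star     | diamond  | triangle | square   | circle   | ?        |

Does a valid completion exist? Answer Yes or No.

Block 1, plot 3: block 1 together with plot 3 already contain {circle, square, triangle, star, hexagon, diamond} — every symbol — so nothing can go there. The grid has no valid completion.

No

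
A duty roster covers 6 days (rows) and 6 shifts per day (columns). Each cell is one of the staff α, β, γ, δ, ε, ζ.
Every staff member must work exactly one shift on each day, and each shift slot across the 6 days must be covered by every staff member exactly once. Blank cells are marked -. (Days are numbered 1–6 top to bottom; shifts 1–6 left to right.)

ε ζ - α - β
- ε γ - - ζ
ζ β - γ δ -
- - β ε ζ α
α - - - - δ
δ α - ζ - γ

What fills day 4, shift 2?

δ

Day 1, shift 3: day 1 has {α, β, ε, ζ} and shift 3 has {β, γ}, leaving only δ.
Day 1, shift 5: day 1 has {α, β, δ, ε, ζ} and shift 5 has {δ, ζ}, leaving only γ.
Day 2, shift 1: day 2 has {γ, ε, ζ} and shift 1 has {α, δ, ε, ζ}, leaving only β.
Day 2, shift 4: day 2 has {β, γ, ε, ζ} and shift 4 has {α, γ, ε, ζ}, leaving only δ.
Day 2, shift 5: day 2 has {β, γ, δ, ε, ζ} and shift 5 has {γ, δ, ζ}, leaving only α.
Day 3, shift 6: day 3 has {β, γ, δ, ζ} and shift 6 has {α, β, γ, δ, ζ}, leaving only ε.
Day 3, shift 3: day 3 has {β, γ, δ, ε, ζ} and shift 3 has {β, γ, δ}, leaving only α.
Day 4, shift 1: day 4 has {α, β, ε, ζ} and shift 1 has {α, β, δ, ε, ζ}, leaving only γ.
Day 4 already has {α, β, γ, ε, ζ} and shift 2 already has {α, β, ε, ζ}, so day 4, shift 2 must be δ.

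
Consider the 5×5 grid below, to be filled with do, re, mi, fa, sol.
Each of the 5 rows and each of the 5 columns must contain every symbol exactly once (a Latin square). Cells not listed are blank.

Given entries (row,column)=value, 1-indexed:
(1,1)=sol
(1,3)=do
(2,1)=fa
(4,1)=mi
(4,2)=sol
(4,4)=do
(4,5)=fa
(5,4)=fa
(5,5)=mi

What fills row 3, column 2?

Row 1, column 5: row 1 has {do, sol} and column 5 has {mi, fa}, leaving only re.
Row 1, column 4: row 1 has {do, re, sol} and column 4 has {do, fa}, leaving only mi.
Row 1, column 2: row 1 has {do, re, mi, sol} and column 2 has {sol}, leaving only fa.
Row 4, column 3: row 4 has {do, mi, fa, sol} and column 3 has {do}, leaving only re.
Row 5, column 3: row 5 has {mi, fa} and column 3 has {do, re}, leaving only sol.
Row 2, column 3: row 2 has {fa} and column 3 has {do, re, sol}, leaving only mi.
Row 3, column 3: row 3 has {} and column 3 has {do, re, mi, sol}, leaving only fa.
Row 3, column 2 is narrowed to {do, re, mi}.
If it were do, then row 5, column 2 would be left with no valid symbol.
If it were re, then row 5, column 2 would be left with no valid symbol.
So row 3, column 2 must be mi.

mi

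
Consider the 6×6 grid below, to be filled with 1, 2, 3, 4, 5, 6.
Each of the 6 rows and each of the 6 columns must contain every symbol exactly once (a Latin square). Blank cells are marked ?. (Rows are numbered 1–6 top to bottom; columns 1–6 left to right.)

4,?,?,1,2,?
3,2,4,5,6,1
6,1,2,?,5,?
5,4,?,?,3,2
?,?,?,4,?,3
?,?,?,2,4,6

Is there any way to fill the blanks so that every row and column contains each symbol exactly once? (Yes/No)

Yes

No row or column among the givens repeats a symbol, and propagating forced cells runs into no contradiction.
One valid completion exists (for instance, 4 6 3 1 2 5 / 3 2 4 5 6 1 / 6 1 2 3 5 4 / 5 4 1 6 3 2 / 2 5 6 4 1 3 / 1 3 5 2 4 6).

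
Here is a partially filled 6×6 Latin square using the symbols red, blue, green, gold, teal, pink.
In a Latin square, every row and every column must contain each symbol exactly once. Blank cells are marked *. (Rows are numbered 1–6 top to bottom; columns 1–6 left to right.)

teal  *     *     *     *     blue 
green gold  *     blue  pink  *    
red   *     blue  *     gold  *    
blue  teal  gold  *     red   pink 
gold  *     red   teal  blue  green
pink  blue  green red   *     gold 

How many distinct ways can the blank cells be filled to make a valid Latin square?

Row 1, column 2: eliminating its row and column leaves {red, green, pink}.
Row 1, column 3: eliminating its row and column leaves {pink}.
Row 1, column 4: eliminating its row and column leaves {green, gold, pink}.
Row 1, column 5: eliminating its row and column leaves {green}.
Row 2, column 3: eliminating its row and column leaves {teal}.
Row 2, column 6: eliminating its row and column leaves {red, teal}.
Row 3, column 2: eliminating its row and column leaves {green, pink}.
Row 3, column 4: eliminating its row and column leaves {green, pink}.
Row 3, column 6: eliminating its row and column leaves {teal}.
Row 4, column 4: eliminating its row and column leaves {green}.
Row 5, column 2: eliminating its row and column leaves {pink}.
Row 6, column 5: eliminating its row and column leaves {teal}.
Only one assignment across all blanks avoids any row or column repeat, giving 1 completion.

1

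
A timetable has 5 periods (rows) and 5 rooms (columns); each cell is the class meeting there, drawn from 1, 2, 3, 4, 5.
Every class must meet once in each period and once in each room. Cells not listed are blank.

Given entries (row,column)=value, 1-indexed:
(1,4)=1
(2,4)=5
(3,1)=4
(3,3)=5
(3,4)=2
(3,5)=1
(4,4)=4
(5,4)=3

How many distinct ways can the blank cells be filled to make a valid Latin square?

Period 1, room 1: eliminating its period and room leaves {2, 3, 5}.
Period 1, room 2: eliminating its period and room leaves {2, 3, 4, 5}.
Period 1, room 3: eliminating its period and room leaves {2, 3, 4}.
Period 1, room 5: eliminating its period and room leaves {2, 3, 4, 5}.
Period 2, room 1: eliminating its period and room leaves {1, 2, 3}.
Period 2, room 2: eliminating its period and room leaves {1, 2, 3, 4}.
Period 2, room 3: eliminating its period and room leaves {1, 2, 3, 4}.
Period 2, room 5: eliminating its period and room leaves {2, 3, 4}.
Period 3, room 2: eliminating its period and room leaves {3}.
Period 4, room 1: eliminating its period and room leaves {1, 2, 3, 5}.
Period 4, room 2: eliminating its period and room leaves {1, 2, 3, 5}.
Period 4, room 3: eliminating its period and room leaves {1, 2, 3}.
Period 4, room 5: eliminating its period and room leaves {2, 3, 5}.
Period 5, room 1: eliminating its period and room leaves {1, 2, 5}.
Period 5, room 2: eliminating its period and room leaves {1, 2, 4, 5}.
Period 5, room 3: eliminating its period and room leaves {1, 2, 4}.
Period 5, room 5: eliminating its period and room leaves {2, 4, 5}.
Enumerating the assignments across these blanks that avoid any period or room repeat gives 56 completions.

56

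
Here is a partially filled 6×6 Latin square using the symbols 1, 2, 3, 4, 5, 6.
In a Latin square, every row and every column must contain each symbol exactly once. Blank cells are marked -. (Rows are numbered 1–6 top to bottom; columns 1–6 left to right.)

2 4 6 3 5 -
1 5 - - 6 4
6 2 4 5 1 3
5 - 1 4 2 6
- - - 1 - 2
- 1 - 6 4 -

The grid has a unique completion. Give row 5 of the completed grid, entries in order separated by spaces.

Row 5, column 5: row 5 has {1, 2} and column 5 has {1, 2, 4, 5, 6}, leaving only 3.
Row 5, column 1: row 5 has {1, 2, 3} and column 1 has {1, 2, 5, 6}, leaving only 4.
Row 5, column 2: row 5 has {1, 2, 3, 4} and column 2 has {1, 2, 4, 5}, leaving only 6.
Row 5, column 3: row 5 has {1, 2, 3, 4, 6} and column 3 has {1, 4, 6}, leaving only 5.
So row 5 reads: 4 6 5 1 3 2.

4 6 5 1 3 2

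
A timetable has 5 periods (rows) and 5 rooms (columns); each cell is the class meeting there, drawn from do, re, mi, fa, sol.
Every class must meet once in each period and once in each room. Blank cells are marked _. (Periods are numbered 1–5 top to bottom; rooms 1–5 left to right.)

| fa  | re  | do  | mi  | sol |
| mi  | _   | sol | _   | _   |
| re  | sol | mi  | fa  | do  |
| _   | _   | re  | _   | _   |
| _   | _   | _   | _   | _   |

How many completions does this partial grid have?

3

Period 2, room 2: eliminating its period and room leaves {do, fa}.
Period 2, room 4: eliminating its period and room leaves {do, re}.
Period 2, room 5: eliminating its period and room leaves {re, fa}.
Period 4, room 1: eliminating its period and room leaves {do, sol}.
Period 4, room 2: eliminating its period and room leaves {do, mi, fa}.
Period 4, room 4: eliminating its period and room leaves {do, sol}.
Period 4, room 5: eliminating its period and room leaves {mi, fa}.
Period 5, room 1: eliminating its period and room leaves {do, sol}.
Period 5, room 2: eliminating its period and room leaves {do, mi, fa}.
Period 5, room 3: eliminating its period and room leaves {fa}.
Period 5, room 4: eliminating its period and room leaves {do, re, sol}.
Period 5, room 5: eliminating its period and room leaves {re, mi, fa}.
Enumerating the assignments across these blanks that avoid any period or room repeat gives 3 completions.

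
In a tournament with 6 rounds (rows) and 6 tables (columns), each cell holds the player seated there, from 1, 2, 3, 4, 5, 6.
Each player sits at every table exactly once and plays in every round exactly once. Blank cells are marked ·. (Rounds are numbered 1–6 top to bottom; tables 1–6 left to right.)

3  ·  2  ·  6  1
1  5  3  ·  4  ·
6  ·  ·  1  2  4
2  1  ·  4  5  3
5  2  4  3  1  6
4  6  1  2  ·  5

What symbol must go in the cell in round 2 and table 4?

6

Round 2 already has {1, 3, 4, 5} and table 4 already has {1, 2, 3, 4}, so round 2, table 4 must be 6.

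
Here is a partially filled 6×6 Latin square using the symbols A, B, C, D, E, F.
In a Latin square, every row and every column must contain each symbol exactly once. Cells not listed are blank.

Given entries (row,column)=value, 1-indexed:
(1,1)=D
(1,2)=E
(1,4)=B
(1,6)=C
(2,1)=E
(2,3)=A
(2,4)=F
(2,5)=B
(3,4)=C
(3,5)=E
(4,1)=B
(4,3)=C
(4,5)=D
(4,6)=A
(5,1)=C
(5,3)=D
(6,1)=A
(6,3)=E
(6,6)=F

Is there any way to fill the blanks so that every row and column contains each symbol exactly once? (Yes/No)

No

Row 1, column 3: row 1 has {B, C, D, E} and column 3 has {A, C, D, E}, so it must be F.
Row 1, column 5: row 1 has {B, C, D, E, F} and column 5 has {B, D, E}, so it must be A.
Row 2, column 6: row 2 has {A, B, E, F} and column 6 has {A, C, F}, so it must be D.
Row 2, column 2: row 2 has {A, B, D, E, F} and column 2 has {E}, so it must be C.
Row 3, column 1: row 3 has {C, E} and column 1 has {A, B, C, D, E}, so it must be F.
Row 3, column 3: row 3 has {C, E, F} and column 3 has {A, C, D, E, F}, so it must be B.
Now row 3, column 6: row 3 together with column 6 already contain {A, B, C, D, E, F} — every symbol — so nothing can go there. The grid has no valid completion.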